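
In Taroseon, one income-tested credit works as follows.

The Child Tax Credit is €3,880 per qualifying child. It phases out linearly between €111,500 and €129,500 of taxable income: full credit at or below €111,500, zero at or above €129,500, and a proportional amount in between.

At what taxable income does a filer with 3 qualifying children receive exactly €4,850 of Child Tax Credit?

€122,000

Full credit = 3 × €3,880 = €11,640.
€4,850 is 4,850/11,640 of the full €11,640, so 6,790/11,640 of the €18,000 range has been used: income = €111,500 + €18,000 × 6,790/11,640 = €122,000.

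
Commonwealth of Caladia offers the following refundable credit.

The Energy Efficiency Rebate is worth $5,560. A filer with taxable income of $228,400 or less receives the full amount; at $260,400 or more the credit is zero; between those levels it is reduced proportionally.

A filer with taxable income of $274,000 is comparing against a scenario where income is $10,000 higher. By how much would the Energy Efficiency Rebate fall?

At $274,000 — $274,000 is at or above $260,400, so the credit is $0.
At $284,000 — $284,000 is at or above $260,400, so the credit is $0.
Lost: $0 − $0 = $0.

$0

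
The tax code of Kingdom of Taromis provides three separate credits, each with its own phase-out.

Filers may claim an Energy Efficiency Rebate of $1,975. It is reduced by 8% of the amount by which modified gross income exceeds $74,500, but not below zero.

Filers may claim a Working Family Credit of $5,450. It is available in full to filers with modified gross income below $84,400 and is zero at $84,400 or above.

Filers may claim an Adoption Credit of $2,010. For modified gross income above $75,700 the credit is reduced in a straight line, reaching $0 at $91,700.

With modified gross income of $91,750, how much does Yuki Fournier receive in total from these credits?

Energy Efficiency Rebate: 8% of the $17,250 excess over $74,500 is $1,380; credit = $1,975 − $1,380 = $595.
Working Family Credit: $91,750 meets or exceeds the $84,400 cutoff, so the credit is $0.
Adoption Credit: $91,750 is at or above $91,700, so the credit is $0.
Total: $595 + $0 + $0 = $595.

$595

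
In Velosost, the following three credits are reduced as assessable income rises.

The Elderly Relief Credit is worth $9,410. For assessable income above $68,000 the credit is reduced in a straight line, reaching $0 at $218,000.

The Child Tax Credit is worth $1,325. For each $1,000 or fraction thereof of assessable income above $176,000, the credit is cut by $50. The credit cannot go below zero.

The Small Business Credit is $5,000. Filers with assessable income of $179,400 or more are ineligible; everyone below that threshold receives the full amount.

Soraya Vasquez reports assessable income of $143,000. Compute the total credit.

$11,030

Elderly Relief Credit: $143,000 is $75,000 into a $150,000 phase-out range, leaving 75,000/150,000 of the credit: $9,410 × 75,000/150,000 = $4,705.
Child Tax Credit: $143,000 is at or below the $176,000 threshold, so the full $1,325 applies.
Small Business Credit: $143,000 is below the $179,400 cutoff, so the full $5,000 applies.
Total: $4,705 + $1,325 + $5,000 = $11,030.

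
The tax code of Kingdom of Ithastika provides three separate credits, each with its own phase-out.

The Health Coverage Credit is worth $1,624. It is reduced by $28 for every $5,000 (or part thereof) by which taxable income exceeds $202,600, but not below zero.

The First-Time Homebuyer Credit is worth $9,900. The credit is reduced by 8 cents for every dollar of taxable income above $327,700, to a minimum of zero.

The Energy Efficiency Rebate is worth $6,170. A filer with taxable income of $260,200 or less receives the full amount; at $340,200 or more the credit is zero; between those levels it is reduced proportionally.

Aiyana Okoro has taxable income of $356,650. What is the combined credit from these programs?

$8,340

Health Coverage Credit: income exceeds $202,600 by $154,050, which is 31 full-or-partial $5,000 increments; reduction = 31 × $28 = $868, leaving $756.
First-Time Homebuyer Credit: 8% of the $28,950 excess over $327,700 is $2,316; credit = $9,900 − $2,316 = $7,584.
Energy Efficiency Rebate: $356,650 is at or above $340,200, so the credit is $0.
Total: $756 + $7,584 + $0 = $8,340.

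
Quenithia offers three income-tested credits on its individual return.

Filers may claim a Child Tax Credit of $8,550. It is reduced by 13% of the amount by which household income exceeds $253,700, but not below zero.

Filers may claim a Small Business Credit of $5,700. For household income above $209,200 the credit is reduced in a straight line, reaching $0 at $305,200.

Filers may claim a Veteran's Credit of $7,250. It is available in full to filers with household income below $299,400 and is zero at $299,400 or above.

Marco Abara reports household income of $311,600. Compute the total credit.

$1,023

Child Tax Credit: 13% of the $57,900 excess over $253,700 is $7,527; credit = $8,550 − $7,527 = $1,023.
Small Business Credit: $311,600 is at or above $305,200, so the credit is $0.
Veteran's Credit: $311,600 meets or exceeds the $299,400 cutoff, so the credit is $0.
Total: $1,023 + $0 + $0 = $1,023.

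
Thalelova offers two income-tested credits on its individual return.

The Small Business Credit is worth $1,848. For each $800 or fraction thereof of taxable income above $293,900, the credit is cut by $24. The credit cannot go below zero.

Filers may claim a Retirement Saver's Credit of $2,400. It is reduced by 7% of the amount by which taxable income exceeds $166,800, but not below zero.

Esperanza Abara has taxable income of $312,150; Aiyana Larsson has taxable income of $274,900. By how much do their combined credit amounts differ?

Esperanza ($312,150): Small Business Credit: income exceeds $293,900 by $18,250, which is 23 full-or-partial $800 increments; reduction = 23 × $24 = $552, leaving $1,296. Retirement Saver's Credit: 7% of the $145,350 excess over $166,800 is $10,174.50 ≥ base, so the credit is $0. total $1,296 + $0 = $1,296
Aiyana ($274,900): Small Business Credit: $274,900 is at or below the $293,900 threshold, so the full $1,848 applies. Retirement Saver's Credit: 7% of the $108,100 excess over $166,800 is $7,567 ≥ base, so the credit is $0. total $1,848 + $0 = $1,848
Difference: |$1,296 − $1,848| = $552.

$552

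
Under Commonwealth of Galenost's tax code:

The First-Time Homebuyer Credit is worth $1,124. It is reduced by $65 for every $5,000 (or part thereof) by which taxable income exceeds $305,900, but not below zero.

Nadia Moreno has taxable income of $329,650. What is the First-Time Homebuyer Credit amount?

First-Time Homebuyer Credit: income exceeds $305,900 by $23,750, which is 5 full-or-partial $5,000 increments; reduction = 5 × $65 = $325, leaving $799.

$799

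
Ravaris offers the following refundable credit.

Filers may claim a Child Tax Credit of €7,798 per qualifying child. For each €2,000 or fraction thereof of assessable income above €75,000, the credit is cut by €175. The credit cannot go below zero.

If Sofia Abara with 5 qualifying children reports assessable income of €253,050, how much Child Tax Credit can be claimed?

Child Tax Credit: base = 5 × €7,798 = €38,990. income exceeds €75,000 by €178,050, which is 90 full-or-partial €2,000 increments; reduction = 90 × €175 = €15,750, leaving €23,240.

€23,240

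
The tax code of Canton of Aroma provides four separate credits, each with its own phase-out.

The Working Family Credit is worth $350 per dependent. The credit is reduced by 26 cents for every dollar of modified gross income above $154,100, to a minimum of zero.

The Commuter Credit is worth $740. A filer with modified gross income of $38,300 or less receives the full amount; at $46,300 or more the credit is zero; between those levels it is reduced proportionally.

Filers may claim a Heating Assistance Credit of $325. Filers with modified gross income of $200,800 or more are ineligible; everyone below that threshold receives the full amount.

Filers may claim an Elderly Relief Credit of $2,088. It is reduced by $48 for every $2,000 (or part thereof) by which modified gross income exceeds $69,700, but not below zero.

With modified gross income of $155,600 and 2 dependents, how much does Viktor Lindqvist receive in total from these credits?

$659

Working Family Credit: base = 2 × $350 = $700. 26% of the $1,500 excess over $154,100 is $390; credit = $700 − $390 = $310.
Commuter Credit: $155,600 is at or above $46,300, so the credit is $0.
Heating Assistance Credit: $155,600 is below the $200,800 cutoff, so the full $325 applies.
Elderly Relief Credit: income exceeds $69,700 by $85,900, which is 43 full-or-partial $2,000 increments; reduction = 43 × $48 = $2,064, leaving $24.
Total: $310 + $0 + $325 + $24 = $659.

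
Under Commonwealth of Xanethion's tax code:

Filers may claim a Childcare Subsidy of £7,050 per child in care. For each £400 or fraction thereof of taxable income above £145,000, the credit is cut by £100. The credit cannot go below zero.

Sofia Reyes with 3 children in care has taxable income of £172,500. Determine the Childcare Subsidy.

Childcare Subsidy: base = 3 × £7,050 = £21,150. income exceeds £145,000 by £27,500, which is 69 full-or-partial £400 increments; reduction = 69 × £100 = £6,900, leaving £14,250.

£14,250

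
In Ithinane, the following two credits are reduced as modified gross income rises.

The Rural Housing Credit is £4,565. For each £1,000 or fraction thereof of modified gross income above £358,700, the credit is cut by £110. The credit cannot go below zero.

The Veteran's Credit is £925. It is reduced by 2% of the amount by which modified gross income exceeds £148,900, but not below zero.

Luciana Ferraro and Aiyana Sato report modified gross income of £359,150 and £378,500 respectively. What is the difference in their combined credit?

Luciana (£359,150): Rural Housing Credit: income exceeds £358,700 by £450, which is 1 full-or-partial £1,000 increment; reduction = 1 × £110 = £110, leaving £4,455. Veteran's Credit: 2% of the £210,250 excess over £148,900 is £4,205 ≥ base, so the credit is £0. total £4,455 + £0 = £4,455
Aiyana (£378,500): Rural Housing Credit: income exceeds £358,700 by £19,800, which is 20 full-or-partial £1,000 increments; reduction = 20 × £110 = £2,200, leaving £2,365. Veteran's Credit: 2% of the £229,600 excess over £148,900 is £4,592 ≥ base, so the credit is £0. total £2,365 + £0 = £2,365
Difference: |£4,455 − £2,365| = £2,090.

£2,090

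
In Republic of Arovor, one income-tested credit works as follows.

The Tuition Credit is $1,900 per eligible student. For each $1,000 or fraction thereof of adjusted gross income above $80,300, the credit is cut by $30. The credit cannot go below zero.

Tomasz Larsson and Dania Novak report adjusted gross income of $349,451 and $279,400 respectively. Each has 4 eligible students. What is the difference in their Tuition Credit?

$1,600

Tomasz ($349,451): Tuition Credit: base = 4 × $1,900 = $7,600. income exceeds $80,300 by $269,151 → 270 increments × $30 = $8,100 ≥ base, so the credit is $0.
Dania ($279,400): Tuition Credit: base = 4 × $1,900 = $7,600. income exceeds $80,300 by $199,100, which is 200 full-or-partial $1,000 increments; reduction = 200 × $30 = $6,000, leaving $1,600.
Difference: |$0 − $1,600| = $1,600.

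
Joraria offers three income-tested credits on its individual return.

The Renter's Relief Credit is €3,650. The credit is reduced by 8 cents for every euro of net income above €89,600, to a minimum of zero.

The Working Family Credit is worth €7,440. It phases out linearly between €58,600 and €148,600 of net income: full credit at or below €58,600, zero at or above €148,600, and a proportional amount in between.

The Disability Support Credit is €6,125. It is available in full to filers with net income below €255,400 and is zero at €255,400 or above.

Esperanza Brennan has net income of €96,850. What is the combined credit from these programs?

€13,473

Renter's Relief Credit: 8% of the €7,250 excess over €89,600 is €580; credit = €3,650 − €580 = €3,070.
Working Family Credit: €96,850 is €38,250 into a €90,000 phase-out range, leaving 51,750/90,000 of the credit: €7,440 × 51,750/90,000 = €4,278.
Disability Support Credit: €96,850 is below the €255,400 cutoff, so the full €6,125 applies.
Total: €3,070 + €4,278 + €6,125 = €13,473.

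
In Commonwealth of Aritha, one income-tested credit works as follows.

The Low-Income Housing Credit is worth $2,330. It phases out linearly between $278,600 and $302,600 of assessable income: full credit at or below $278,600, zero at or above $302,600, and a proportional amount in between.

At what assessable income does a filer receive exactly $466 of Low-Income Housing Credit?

$466 is 466/2,330 of the full $2,330, so 1,864/2,330 of the $24,000 range has been used: income = $278,600 + $24,000 × 1,864/2,330 = $297,800.

$297,800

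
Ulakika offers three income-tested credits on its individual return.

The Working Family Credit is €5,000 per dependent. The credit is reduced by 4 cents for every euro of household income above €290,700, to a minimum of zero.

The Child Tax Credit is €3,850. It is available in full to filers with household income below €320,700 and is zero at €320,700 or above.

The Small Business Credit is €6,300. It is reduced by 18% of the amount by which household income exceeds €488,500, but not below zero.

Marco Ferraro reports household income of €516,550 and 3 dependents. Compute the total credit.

€7,217

Working Family Credit: base = 3 × €5,000 = €15,000. 4% of the €225,850 excess over €290,700 is €9,034; credit = €15,000 − €9,034 = €5,966.
Child Tax Credit: €516,550 meets or exceeds the €320,700 cutoff, so the credit is €0.
Small Business Credit: 18% of the €28,050 excess over €488,500 is €5,049; credit = €6,300 − €5,049 = €1,251.
Total: €5,966 + €0 + €1,251 = €7,217.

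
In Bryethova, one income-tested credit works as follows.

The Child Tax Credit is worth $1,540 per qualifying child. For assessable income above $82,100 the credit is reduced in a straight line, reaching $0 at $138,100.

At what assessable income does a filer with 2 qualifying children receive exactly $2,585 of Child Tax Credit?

$91,100

Full credit = 2 × $1,540 = $3,080.
$2,585 is 2,585/3,080 of the full $3,080, so 495/3,080 of the $56,000 range has been used: income = $82,100 + $56,000 × 495/3,080 = $91,100.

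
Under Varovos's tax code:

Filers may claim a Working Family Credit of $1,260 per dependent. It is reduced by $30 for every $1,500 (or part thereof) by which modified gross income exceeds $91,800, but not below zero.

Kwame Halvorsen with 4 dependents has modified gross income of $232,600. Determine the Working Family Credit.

$2,220

Working Family Credit: base = 4 × $1,260 = $5,040. income exceeds $91,800 by $140,800, which is 94 full-or-partial $1,500 increments; reduction = 94 × $30 = $2,820, leaving $2,220.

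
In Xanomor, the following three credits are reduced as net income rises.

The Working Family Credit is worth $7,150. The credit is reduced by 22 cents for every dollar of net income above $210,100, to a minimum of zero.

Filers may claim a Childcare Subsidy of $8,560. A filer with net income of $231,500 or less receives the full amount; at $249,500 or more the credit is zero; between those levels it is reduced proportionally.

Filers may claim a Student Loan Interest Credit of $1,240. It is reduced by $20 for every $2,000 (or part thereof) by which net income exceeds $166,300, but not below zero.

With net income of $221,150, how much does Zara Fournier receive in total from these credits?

Working Family Credit: 22% of the $11,050 excess over $210,100 is $2,431; credit = $7,150 − $2,431 = $4,719.
Childcare Subsidy: $221,150 is at or below the $231,500 threshold, so the full $8,560 applies.
Student Loan Interest Credit: income exceeds $166,300 by $54,850, which is 28 full-or-partial $2,000 increments; reduction = 28 × $20 = $560, leaving $680.
Total: $4,719 + $8,560 + $680 = $13,959.

$13,959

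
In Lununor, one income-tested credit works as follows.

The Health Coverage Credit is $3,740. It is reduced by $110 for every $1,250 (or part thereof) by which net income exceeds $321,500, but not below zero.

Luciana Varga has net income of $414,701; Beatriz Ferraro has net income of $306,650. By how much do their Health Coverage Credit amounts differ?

$3,740

Luciana ($414,701): Health Coverage Credit: income exceeds $321,500 by $93,201 → 75 increments × $110 = $8,250 ≥ base, so the credit is $0.
Beatriz ($306,650): Health Coverage Credit: $306,650 is at or below the $321,500 threshold, so the full $3,740 applies.
Difference: |$0 − $3,740| = $3,740.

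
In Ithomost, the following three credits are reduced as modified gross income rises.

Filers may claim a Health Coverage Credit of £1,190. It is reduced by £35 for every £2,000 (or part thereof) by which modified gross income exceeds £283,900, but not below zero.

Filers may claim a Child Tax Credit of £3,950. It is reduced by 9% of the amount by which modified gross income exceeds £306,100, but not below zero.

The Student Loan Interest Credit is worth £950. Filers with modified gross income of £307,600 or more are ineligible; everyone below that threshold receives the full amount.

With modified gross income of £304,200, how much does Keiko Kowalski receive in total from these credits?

£5,705

Health Coverage Credit: income exceeds £283,900 by £20,300, which is 11 full-or-partial £2,000 increments; reduction = 11 × £35 = £385, leaving £805.
Child Tax Credit: £304,200 is at or below the £306,100 threshold, so the full £3,950 applies.
Student Loan Interest Credit: £304,200 is below the £307,600 cutoff, so the full £950 applies.
Total: £805 + £3,950 + £950 = £5,705.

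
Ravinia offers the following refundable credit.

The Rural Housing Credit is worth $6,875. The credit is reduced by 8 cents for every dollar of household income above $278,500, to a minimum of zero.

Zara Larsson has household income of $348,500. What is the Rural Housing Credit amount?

$1,275

Rural Housing Credit: 8% of the $70,000 excess over $278,500 is $5,600; credit = $6,875 − $5,600 = $1,275.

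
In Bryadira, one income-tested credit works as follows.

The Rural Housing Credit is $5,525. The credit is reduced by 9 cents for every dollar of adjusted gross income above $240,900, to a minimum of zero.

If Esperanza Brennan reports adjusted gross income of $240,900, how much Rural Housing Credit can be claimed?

Rural Housing Credit: $240,900 is at or below the $240,900 threshold, so the full $5,525 applies.

$5,525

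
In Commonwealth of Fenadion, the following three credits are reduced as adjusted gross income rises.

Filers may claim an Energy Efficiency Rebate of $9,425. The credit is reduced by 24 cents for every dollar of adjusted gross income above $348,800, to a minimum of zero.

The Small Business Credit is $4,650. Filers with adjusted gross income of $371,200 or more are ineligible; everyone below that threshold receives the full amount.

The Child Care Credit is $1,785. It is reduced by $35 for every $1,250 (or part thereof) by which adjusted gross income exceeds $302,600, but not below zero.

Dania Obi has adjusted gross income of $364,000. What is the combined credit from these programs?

Energy Efficiency Rebate: 24% of the $15,200 excess over $348,800 is $3,648; credit = $9,425 − $3,648 = $5,777.
Small Business Credit: $364,000 is below the $371,200 cutoff, so the full $4,650 applies.
Child Care Credit: income exceeds $302,600 by $61,400, which is 50 full-or-partial $1,250 increments; reduction = 50 × $35 = $1,750, leaving $35.
Total: $5,777 + $4,650 + $35 = $10,462.

$10,462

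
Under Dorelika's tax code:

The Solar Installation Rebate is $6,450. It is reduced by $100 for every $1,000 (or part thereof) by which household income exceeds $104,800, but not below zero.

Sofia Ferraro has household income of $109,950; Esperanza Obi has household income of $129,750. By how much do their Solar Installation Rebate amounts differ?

Sofia ($109,950): Solar Installation Rebate: income exceeds $104,800 by $5,150, which is 6 full-or-partial $1,000 increments; reduction = 6 × $100 = $600, leaving $5,850.
Esperanza ($129,750): Solar Installation Rebate: income exceeds $104,800 by $24,950, which is 25 full-or-partial $1,000 increments; reduction = 25 × $100 = $2,500, leaving $3,950.
Difference: |$5,850 − $3,950| = $1,900.

$1,900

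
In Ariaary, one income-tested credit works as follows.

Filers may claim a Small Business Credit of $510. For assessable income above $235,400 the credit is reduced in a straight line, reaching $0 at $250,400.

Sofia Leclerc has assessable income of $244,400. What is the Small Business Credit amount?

$204

Small Business Credit: $244,400 is $9,000 into a $15,000 phase-out range, leaving 6,000/15,000 of the credit: $510 × 6,000/15,000 = $204.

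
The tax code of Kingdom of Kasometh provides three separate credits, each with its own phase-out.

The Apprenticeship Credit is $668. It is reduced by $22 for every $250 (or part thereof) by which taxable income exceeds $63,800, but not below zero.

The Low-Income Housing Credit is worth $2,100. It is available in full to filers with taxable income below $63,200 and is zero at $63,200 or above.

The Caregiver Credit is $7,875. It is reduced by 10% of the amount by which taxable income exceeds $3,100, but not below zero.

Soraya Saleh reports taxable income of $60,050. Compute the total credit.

Apprenticeship Credit: $60,050 is at or below the $63,800 threshold, so the full $668 applies.
Low-Income Housing Credit: $60,050 is below the $63,200 cutoff, so the full $2,100 applies.
Caregiver Credit: 10% of the $56,950 excess over $3,100 is $5,695; credit = $7,875 − $5,695 = $2,180.
Total: $668 + $2,100 + $2,180 = $4,948.

$4,948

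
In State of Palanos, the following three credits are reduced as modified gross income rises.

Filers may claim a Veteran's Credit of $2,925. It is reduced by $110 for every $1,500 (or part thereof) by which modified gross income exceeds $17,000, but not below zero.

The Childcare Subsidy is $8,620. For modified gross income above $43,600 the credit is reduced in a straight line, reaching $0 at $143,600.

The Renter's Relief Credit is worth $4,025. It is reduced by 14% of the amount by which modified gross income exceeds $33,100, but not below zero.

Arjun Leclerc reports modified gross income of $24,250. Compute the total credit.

$15,020

Veteran's Credit: income exceeds $17,000 by $7,250, which is 5 full-or-partial $1,500 increments; reduction = 5 × $110 = $550, leaving $2,375.
Childcare Subsidy: $24,250 is at or below the $43,600 threshold, so the full $8,620 applies.
Renter's Relief Credit: $24,250 is at or below the $33,100 threshold, so the full $4,025 applies.
Total: $2,375 + $8,620 + $4,025 = $15,020.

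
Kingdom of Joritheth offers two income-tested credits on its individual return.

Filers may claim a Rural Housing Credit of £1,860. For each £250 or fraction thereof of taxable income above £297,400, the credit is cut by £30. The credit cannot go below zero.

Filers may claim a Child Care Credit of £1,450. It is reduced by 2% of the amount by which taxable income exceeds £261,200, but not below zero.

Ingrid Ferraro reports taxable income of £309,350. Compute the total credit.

Rural Housing Credit: income exceeds £297,400 by £11,950, which is 48 full-or-partial £250 increments; reduction = 48 × £30 = £1,440, leaving £420.
Child Care Credit: 2% of the £48,150 excess over £261,200 is £963; credit = £1,450 − £963 = £487.
Total: £420 + £487 = £907.

£907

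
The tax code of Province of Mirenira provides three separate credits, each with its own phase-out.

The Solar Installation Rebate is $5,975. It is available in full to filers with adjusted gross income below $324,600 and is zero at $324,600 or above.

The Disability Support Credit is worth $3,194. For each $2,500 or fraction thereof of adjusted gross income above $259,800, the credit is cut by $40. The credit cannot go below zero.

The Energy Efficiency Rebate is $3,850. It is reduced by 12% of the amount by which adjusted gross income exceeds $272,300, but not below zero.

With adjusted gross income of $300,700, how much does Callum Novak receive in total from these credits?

$8,931

Solar Installation Rebate: $300,700 is below the $324,600 cutoff, so the full $5,975 applies.
Disability Support Credit: income exceeds $259,800 by $40,900, which is 17 full-or-partial $2,500 increments; reduction = 17 × $40 = $680, leaving $2,514.
Energy Efficiency Rebate: 12% of the $28,400 excess over $272,300 is $3,408; credit = $3,850 − $3,408 = $442.
Total: $5,975 + $2,514 + $442 = $8,931.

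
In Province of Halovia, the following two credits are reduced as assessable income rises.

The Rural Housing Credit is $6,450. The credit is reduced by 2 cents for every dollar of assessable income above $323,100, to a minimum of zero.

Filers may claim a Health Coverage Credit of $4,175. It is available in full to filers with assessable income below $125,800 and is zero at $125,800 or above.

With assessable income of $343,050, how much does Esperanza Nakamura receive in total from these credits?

Rural Housing Credit: 2% of the $19,950 excess over $323,100 is $399; credit = $6,450 − $399 = $6,051.
Health Coverage Credit: $343,050 meets or exceeds the $125,800 cutoff, so the credit is $0.
Total: $6,051 + $0 = $6,051.

$6,051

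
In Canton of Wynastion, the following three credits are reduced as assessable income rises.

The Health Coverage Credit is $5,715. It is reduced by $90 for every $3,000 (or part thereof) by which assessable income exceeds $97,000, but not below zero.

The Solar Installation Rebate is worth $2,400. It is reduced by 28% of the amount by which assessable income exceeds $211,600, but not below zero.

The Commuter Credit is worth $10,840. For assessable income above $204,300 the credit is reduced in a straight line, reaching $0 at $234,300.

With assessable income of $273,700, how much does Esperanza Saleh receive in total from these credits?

$405

Health Coverage Credit: income exceeds $97,000 by $176,700, which is 59 full-or-partial $3,000 increments; reduction = 59 × $90 = $5,310, leaving $405.
Solar Installation Rebate: 28% of the $62,100 excess over $211,600 is $17,388 ≥ base, so the credit is $0.
Commuter Credit: $273,700 is at or above $234,300, so the credit is $0.
Total: $405 + $0 + $0 = $405.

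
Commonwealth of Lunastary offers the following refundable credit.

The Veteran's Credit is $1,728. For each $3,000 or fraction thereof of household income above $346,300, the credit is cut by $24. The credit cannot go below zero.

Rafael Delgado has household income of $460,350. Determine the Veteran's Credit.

Veteran's Credit: income exceeds $346,300 by $114,050, which is 39 full-or-partial $3,000 increments; reduction = 39 × $24 = $936, leaving $792.

$792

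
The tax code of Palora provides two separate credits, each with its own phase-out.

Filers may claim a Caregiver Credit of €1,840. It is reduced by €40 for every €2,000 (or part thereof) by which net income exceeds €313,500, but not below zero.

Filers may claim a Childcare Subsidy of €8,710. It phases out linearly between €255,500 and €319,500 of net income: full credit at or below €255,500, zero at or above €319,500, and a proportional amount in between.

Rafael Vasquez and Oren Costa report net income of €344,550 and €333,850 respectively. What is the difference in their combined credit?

Rafael (€344,550): Caregiver Credit: income exceeds €313,500 by €31,050, which is 16 full-or-partial €2,000 increments; reduction = 16 × €40 = €640, leaving €1,200. Childcare Subsidy: €344,550 is at or above €319,500, so the credit is €0. total €1,200 + €0 = €1,200
Oren (€333,850): Caregiver Credit: income exceeds €313,500 by €20,350, which is 11 full-or-partial €2,000 increments; reduction = 11 × €40 = €440, leaving €1,400. Childcare Subsidy: €333,850 is at or above €319,500, so the credit is €0. total €1,400 + €0 = €1,400
Difference: |€1,200 − €1,400| = €200.

€200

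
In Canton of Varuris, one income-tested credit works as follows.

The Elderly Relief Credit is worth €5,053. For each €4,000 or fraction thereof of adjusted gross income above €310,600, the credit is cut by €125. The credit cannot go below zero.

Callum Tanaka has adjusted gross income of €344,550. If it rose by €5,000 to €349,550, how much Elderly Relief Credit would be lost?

At €344,550 — income exceeds €310,600 by €33,950, which is 9 full-or-partial €4,000 increments; reduction = 9 × €125 = €1,125, leaving €3,928.
At €349,550 — income exceeds €310,600 by €38,950, which is 10 full-or-partial €4,000 increments; reduction = 10 × €125 = €1,250, leaving €3,803.
Lost: €3,928 − €3,803 = €125.

€125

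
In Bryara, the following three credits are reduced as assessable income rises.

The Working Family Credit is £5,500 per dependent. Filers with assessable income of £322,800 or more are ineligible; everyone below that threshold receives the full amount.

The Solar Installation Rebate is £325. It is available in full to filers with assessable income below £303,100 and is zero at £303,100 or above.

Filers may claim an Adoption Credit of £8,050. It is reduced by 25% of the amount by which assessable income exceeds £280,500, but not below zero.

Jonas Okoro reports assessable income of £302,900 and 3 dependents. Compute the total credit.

Working Family Credit: base = 3 × £5,500 = £16,500. £302,900 is below the £322,800 cutoff, so the full £16,500 applies.
Solar Installation Rebate: £302,900 is below the £303,100 cutoff, so the full £325 applies.
Adoption Credit: 25% of the £22,400 excess over £280,500 is £5,600; credit = £8,050 − £5,600 = £2,450.
Total: £16,500 + £325 + £2,450 = £19,275.

£19,275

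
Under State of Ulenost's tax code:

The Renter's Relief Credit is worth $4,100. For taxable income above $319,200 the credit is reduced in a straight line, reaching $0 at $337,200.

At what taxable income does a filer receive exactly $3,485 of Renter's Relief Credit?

$3,485 is 3,485/4,100 of the full $4,100, so 615/4,100 of the $18,000 range has been used: income = $319,200 + $18,000 × 615/4,100 = $321,900.

$321,900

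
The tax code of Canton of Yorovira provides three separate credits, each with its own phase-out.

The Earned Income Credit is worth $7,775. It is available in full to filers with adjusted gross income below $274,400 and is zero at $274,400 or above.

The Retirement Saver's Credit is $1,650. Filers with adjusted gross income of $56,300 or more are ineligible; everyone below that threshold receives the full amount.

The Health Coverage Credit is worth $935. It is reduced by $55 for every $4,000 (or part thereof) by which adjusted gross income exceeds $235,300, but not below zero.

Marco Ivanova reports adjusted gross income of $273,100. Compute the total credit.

Earned Income Credit: $273,100 is below the $274,400 cutoff, so the full $7,775 applies.
Retirement Saver's Credit: $273,100 meets or exceeds the $56,300 cutoff, so the credit is $0.
Health Coverage Credit: income exceeds $235,300 by $37,800, which is 10 full-or-partial $4,000 increments; reduction = 10 × $55 = $550, leaving $385.
Total: $7,775 + $0 + $385 = $8,160.

$8,160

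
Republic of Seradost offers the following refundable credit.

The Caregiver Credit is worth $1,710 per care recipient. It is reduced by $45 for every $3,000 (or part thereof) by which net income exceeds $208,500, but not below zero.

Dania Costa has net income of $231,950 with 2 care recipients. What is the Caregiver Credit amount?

$3,060

Caregiver Credit: base = 2 × $1,710 = $3,420. income exceeds $208,500 by $23,450, which is 8 full-or-partial $3,000 increments; reduction = 8 × $45 = $360, leaving $3,060.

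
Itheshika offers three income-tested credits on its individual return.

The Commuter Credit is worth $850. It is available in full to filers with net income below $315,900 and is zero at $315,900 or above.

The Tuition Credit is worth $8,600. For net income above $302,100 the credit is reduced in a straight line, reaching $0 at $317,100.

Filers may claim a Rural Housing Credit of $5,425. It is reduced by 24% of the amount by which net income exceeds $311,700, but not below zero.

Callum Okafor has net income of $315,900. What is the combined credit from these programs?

$5,105

Commuter Credit: $315,900 meets or exceeds the $315,900 cutoff, so the credit is $0.
Tuition Credit: $315,900 is $13,800 into a $15,000 phase-out range, leaving 1,200/15,000 of the credit: $8,600 × 1,200/15,000 = $688.
Rural Housing Credit: 24% of the $4,200 excess over $311,700 is $1,008; credit = $5,425 − $1,008 = $4,417.
Total: $0 + $688 + $4,417 = $5,105.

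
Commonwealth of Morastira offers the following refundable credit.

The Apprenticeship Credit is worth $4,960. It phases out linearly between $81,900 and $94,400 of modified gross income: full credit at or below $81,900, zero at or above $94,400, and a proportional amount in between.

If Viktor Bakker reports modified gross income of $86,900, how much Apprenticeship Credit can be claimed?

Apprenticeship Credit: $86,900 is $5,000 into a $12,500 phase-out range, leaving 7,500/12,500 of the credit: $4,960 × 7,500/12,500 = $2,976.

$2,976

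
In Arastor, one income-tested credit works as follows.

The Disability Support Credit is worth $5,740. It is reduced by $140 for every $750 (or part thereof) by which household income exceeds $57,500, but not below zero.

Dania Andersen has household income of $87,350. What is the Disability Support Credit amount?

$140

Disability Support Credit: income exceeds $57,500 by $29,850, which is 40 full-or-partial $750 increments; reduction = 40 × $140 = $5,600, leaving $140.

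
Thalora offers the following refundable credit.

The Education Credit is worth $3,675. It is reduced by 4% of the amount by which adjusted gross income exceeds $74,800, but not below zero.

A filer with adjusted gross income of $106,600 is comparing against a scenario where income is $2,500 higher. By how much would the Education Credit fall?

$100

At $106,600 — 4% of the $31,800 excess over $74,800 is $1,272; credit = $3,675 − $1,272 = $2,403.
At $109,100 — 4% of the $34,300 excess over $74,800 is $1,372; credit = $3,675 − $1,372 = $2,303.
Lost: $2,403 − $2,303 = $100.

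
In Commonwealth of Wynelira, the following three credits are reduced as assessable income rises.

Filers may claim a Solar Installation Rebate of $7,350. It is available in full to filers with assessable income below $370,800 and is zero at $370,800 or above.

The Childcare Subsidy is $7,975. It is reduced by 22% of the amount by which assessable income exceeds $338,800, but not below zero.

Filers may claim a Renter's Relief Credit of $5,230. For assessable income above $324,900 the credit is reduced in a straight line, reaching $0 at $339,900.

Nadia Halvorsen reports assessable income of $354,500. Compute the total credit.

Solar Installation Rebate: $354,500 is below the $370,800 cutoff, so the full $7,350 applies.
Childcare Subsidy: 22% of the $15,700 excess over $338,800 is $3,454; credit = $7,975 − $3,454 = $4,521.
Renter's Relief Credit: $354,500 is at or above $339,900, so the credit is $0.
Total: $7,350 + $4,521 + $0 = $11,871.

$11,871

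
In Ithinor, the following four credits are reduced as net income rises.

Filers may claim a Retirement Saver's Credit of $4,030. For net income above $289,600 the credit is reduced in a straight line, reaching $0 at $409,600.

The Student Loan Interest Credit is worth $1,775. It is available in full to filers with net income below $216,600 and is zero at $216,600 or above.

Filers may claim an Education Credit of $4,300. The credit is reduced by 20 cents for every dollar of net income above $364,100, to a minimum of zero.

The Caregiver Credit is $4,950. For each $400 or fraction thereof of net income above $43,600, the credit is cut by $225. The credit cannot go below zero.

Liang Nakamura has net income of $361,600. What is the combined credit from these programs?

$5,912

Retirement Saver's Credit: $361,600 is $72,000 into a $120,000 phase-out range, leaving 48,000/120,000 of the credit: $4,030 × 48,000/120,000 = $1,612.
Student Loan Interest Credit: $361,600 meets or exceeds the $216,600 cutoff, so the credit is $0.
Education Credit: $361,600 is at or below the $364,100 threshold, so the full $4,300 applies.
Caregiver Credit: income exceeds $43,600 by $318,000 → 795 increments × $225 = $178,875 ≥ base, so the credit is $0.
Total: $1,612 + $0 + $4,300 + $0 = $5,912.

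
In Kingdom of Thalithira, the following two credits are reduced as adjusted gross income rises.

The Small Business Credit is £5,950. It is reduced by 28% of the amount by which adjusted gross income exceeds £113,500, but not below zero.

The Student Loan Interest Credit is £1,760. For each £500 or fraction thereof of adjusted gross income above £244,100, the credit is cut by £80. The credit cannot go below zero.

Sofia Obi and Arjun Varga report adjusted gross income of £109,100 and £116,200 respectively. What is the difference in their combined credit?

Sofia (£109,100): Small Business Credit: £109,100 is at or below the £113,500 threshold, so the full £5,950 applies. Student Loan Interest Credit: £109,100 is at or below the £244,100 threshold, so the full £1,760 applies. total £5,950 + £1,760 = £7,710
Arjun (£116,200): Small Business Credit: 28% of the £2,700 excess over £113,500 is £756; credit = £5,950 − £756 = £5,194. Student Loan Interest Credit: £116,200 is at or below the £244,100 threshold, so the full £1,760 applies. total £5,194 + £1,760 = £6,954
Difference: |£7,710 − £6,954| = £756.

£756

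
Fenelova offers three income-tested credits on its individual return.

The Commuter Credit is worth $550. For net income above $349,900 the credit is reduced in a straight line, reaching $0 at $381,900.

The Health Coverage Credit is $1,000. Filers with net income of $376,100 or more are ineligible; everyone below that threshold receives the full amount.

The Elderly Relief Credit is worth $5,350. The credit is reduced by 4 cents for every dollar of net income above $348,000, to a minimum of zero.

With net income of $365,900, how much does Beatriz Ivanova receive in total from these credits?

$5,909

Commuter Credit: $365,900 is $16,000 into a $32,000 phase-out range, leaving 16,000/32,000 of the credit: $550 × 16,000/32,000 = $275.
Health Coverage Credit: $365,900 is below the $376,100 cutoff, so the full $1,000 applies.
Elderly Relief Credit: 4% of the $17,900 excess over $348,000 is $716; credit = $5,350 − $716 = $4,634.
Total: $275 + $1,000 + $4,634 = $5,909.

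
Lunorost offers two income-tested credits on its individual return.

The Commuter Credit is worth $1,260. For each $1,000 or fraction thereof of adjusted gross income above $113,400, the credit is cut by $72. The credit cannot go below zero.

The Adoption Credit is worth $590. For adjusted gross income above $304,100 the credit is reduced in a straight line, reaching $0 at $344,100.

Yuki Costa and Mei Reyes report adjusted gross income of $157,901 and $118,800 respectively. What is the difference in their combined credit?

Yuki ($157,901): Commuter Credit: income exceeds $113,400 by $44,501 → 45 increments × $72 = $3,240 ≥ base, so the credit is $0. Adoption Credit: $157,901 is at or below the $304,100 threshold, so the full $590 applies. total $0 + $590 = $590
Mei ($118,800): Commuter Credit: income exceeds $113,400 by $5,400, which is 6 full-or-partial $1,000 increments; reduction = 6 × $72 = $432, leaving $828. Adoption Credit: $118,800 is at or below the $304,100 threshold, so the full $590 applies. total $828 + $590 = $1,418
Difference: |$590 − $1,418| = $828.

$828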